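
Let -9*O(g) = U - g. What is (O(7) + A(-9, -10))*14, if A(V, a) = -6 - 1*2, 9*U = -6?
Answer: -2702/27 ≈ -100.07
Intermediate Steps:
U = -⅔ (U = (⅑)*(-6) = -⅔ ≈ -0.66667)
O(g) = 2/27 + g/9 (O(g) = -(-⅔ - g)/9 = 2/27 + g/9)
A(V, a) = -8 (A(V, a) = -6 - 2 = -8)
(O(7) + A(-9, -10))*14 = ((2/27 + (⅑)*7) - 8)*14 = ((2/27 + 7/9) - 8)*14 = (23/27 - 8)*14 = -193/27*14 = -2702/27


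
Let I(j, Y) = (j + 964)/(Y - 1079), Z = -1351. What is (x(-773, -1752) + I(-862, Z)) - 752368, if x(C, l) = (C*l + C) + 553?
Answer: 243691723/405 ≈ 6.0171e+5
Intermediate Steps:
I(j, Y) = (964 + j)/(-1079 + Y)
x(C, l) = 553 + C + C*l (x(C, l) = (C + C*l) + 553 = 553 + C + C*l)
(x(-773, -1752) + I(-862, Z)) - 752368 = ((553 - 773 - 773*(-1752)) + (964 - 862)/(-1079 - 1351)) - 752368 = ((553 - 773 + 1354296) + 102/(-2430)) - 752368 = (1354076 - 1/2430*102) - 752368 = (1354076 - 17/405) - 752368 = 548400763/405 - 752368 = 243691723/405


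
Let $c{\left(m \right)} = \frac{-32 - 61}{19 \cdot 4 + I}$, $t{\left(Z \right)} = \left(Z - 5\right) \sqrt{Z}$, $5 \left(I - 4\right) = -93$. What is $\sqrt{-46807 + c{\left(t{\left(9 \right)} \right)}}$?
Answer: $\frac{i \sqrt{4411655698}}{307} \approx 216.35 i$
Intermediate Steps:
$I = - \frac{73}{5}$ ($I = 4 + \frac{1}{5} \left(-93\right) = 4 - \frac{93}{5} = - \frac{73}{5} \approx -14.6$)
$t{\left(Z \right)} = \sqrt{Z} \left(-5 + Z\right)$ ($t{\left(Z \right)} = \left(Z - 5\right) \sqrt{Z} = \left(-5 + Z\right) \sqrt{Z} = \sqrt{Z} \left(-5 + Z\right)$)
$c{\left(m \right)} = - \frac{465}{307}$ ($c{\left(m \right)} = \frac{-32 - 61}{19 \cdot 4 - \frac{73}{5}} = - \frac{93}{76 - \frac{73}{5}} = - \frac{93}{\frac{307}{5}} = \left(-93\right) \frac{5}{307} = - \frac{465}{307}$)
$\sqrt{-46807 + c{\left(t{\left(9 \right)} \right)}} = \sqrt{-46807 - \frac{465}{307}} = \sqrt{- \frac{14370214}{307}} = \frac{i \sqrt{4411655698}}{307}$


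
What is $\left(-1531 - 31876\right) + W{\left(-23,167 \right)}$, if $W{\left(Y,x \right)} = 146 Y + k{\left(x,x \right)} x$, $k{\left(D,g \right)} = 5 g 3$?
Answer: $381570$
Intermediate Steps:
$k{\left(D,g \right)} = 15 g$
$W{\left(Y,x \right)} = 15 x^{2} + 146 Y$ ($W{\left(Y,x \right)} = 146 Y + 15 x x = 146 Y + 15 x^{2} = 15 x^{2} + 146 Y$)
$\left(-1531 - 31876\right) + W{\left(-23,167 \right)} = \left(-1531 - 31876\right) + \left(15 \cdot 167^{2} + 146 \left(-23\right)\right) = -33407 + \left(15 \cdot 27889 - 3358\right) = -33407 + \left(418335 - 3358\right) = -33407 + 414977 = 381570$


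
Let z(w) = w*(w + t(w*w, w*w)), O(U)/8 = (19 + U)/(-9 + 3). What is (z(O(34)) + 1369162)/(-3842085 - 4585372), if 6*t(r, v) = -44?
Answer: -1374674/8427457 ≈ -0.16312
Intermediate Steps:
O(U) = -76/3 - 4*U/3 (O(U) = 8*((19 + U)/(-9 + 3)) = 8*((19 + U)/(-6)) = 8*((19 + U)*(-⅙)) = 8*(-19/6 - U/6) = -76/3 - 4*U/3)
t(r, v) = -22/3 (t(r, v) = (⅙)*(-44) = -22/3)
z(w) = w*(-22/3 + w) (z(w) = w*(w - 22/3) = w*(-22/3 + w))
(z(O(34)) + 1369162)/(-3842085 - 4585372) = ((-76/3 - 4/3*34)*(-22 + 3*(-76/3 - 4/3*34))/3 + 1369162)/(-3842085 - 4585372) = ((-76/3 - 136/3)*(-22 + 3*(-76/3 - 136/3))/3 + 1369162)/(-8427457) = ((⅓)*(-212/3)*(-22 + 3*(-212/3)) + 1369162)*(-1/8427457) = ((⅓)*(-212/3)*(-22 - 212) + 1369162)*(-1/8427457) = ((⅓)*(-212/3)*(-234) + 1369162)*(-1/8427457) = (5512 + 1369162)*(-1/8427457) = 1374674*(-1/8427457) = -1374674/8427457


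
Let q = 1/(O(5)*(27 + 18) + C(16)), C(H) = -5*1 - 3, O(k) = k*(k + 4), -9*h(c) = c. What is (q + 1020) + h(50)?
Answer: 18415219/18153 ≈ 1014.4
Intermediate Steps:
h(c) = -c/9
O(k) = k*(4 + k)
C(H) = -8 (C(H) = -5 - 3 = -8)
q = 1/2017 (q = 1/((5*(4 + 5))*(27 + 18) - 8) = 1/((5*9)*45 - 8) = 1/(45*45 - 8) = 1/(2025 - 8) = 1/2017 ≈ 0.00049579)
(q + 1020) + h(50) = (1/2017 + 1020) - ⅑*50 = 2057341/2017 - 50/9 = 18415219/18153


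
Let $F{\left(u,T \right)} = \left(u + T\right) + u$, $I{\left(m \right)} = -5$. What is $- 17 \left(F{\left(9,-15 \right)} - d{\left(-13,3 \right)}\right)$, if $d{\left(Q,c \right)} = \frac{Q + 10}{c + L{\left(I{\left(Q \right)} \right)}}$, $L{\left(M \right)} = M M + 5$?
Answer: $- \frac{578}{11} \approx -52.545$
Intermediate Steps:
$L{\left(M \right)} = 5 + M^{2}$ ($L{\left(M \right)} = M^{2} + 5 = 5 + M^{2}$)
$d{\left(Q,c \right)} = \frac{10 + Q}{30 + c}$ ($d{\left(Q,c \right)} = \frac{Q + 10}{c + \left(5 + \left(-5\right)^{2}\right)} = \frac{10 + Q}{c + \left(5 + 25\right)} = \frac{10 + Q}{c + 30} = \frac{10 + Q}{30 + c}$)
$F{\left(u,T \right)} = T + 2 u$ ($F{\left(u,T \right)} = \left(T + u\right) + u = T + 2 u$)
$- 17 \left(F{\left(9,-15 \right)} - d{\left(-13,3 \right)}\right) = - 17 \left(\left(-15 + 2 \cdot 9\right) - \frac{10 - 13}{30 + 3}\right) = - 17 \left(\left(-15 + 18\right) - \frac{1}{33} \left(-3\right)\right) = - 17 \left(3 - \frac{1}{33} \left(-3\right)\right) = - 17 \left(3 - - \frac{1}{11}\right) = - 17 \left(3 + \frac{1}{11}\right) = \left(-17\right) \frac{34}{11} = - \frac{578}{11}$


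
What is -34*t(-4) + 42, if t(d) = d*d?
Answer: -502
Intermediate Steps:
t(d) = d²
-34*t(-4) + 42 = -34*(-4)² + 42 = -34*16 + 42 = -544 + 42 = -502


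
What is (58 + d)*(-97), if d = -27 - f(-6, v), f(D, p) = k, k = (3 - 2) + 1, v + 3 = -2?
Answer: -2813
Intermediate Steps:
v = -5 (v = -3 - 2 = -5)
k = 2 (k = 1 + 1 = 2)
f(D, p) = 2
d = -29 (d = -27 - 1*2 = -27 - 2 = -29)
(58 + d)*(-97) = (58 - 29)*(-97) = 29*(-97) = -2813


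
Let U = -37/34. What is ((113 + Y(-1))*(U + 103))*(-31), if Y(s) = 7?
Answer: -6444900/17 ≈ -3.7911e+5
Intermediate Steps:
U = -37/34 (U = -37*1/34 = -37/34 ≈ -1.0882)
((113 + Y(-1))*(U + 103))*(-31) = ((113 + 7)*(-37/34 + 103))*(-31) = (120*(3465/34))*(-31) = (207900/17)*(-31) = -6444900/17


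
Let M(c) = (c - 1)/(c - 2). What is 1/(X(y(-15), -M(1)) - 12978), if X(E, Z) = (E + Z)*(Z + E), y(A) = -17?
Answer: -1/12689 ≈ -7.8808e-5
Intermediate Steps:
M(c) = (-1 + c)/(-2 + c)
X(E, Z) = (E + Z)² (X(E, Z) = (E + Z)*(E + Z) = (E + Z)²)
1/(X(y(-15), -M(1)) - 12978) = 1/((-17 - (-1 + 1)/(-2 + 1))² - 12978) = 1/((-17 - 0/(-1))² - 12978) = 1/((-17 - (-1)*0)² - 12978) = 1/((-17 - 1*0)² - 12978) = 1/((-17 + 0)² - 12978) = 1/((-17)² - 12978) = 1/(289 - 12978) = 1/(-12689) = -1/12689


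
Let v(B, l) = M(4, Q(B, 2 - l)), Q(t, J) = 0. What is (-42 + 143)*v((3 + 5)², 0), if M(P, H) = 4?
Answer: 404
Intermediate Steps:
v(B, l) = 4
(-42 + 143)*v((3 + 5)², 0) = (-42 + 143)*4 = 101*4 = 404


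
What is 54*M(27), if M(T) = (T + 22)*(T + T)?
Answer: 142884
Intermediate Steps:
M(T) = 2*T*(22 + T) (M(T) = (22 + T)*(2*T) = 2*T*(22 + T))
54*M(27) = 54*(2*27*(22 + 27)) = 54*(2*27*49) = 54*2646 = 142884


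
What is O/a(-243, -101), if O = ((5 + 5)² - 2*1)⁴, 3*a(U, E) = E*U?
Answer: 92236816/8181 ≈ 11275.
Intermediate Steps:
a(U, E) = E*U/3 (a(U, E) = (E*U)/3 = E*U/3)
O = 92236816 (O = (10² - 2)⁴ = (100 - 2)⁴ = 98⁴ = 92236816)
O/a(-243, -101) = 92236816/(((⅓)*(-101)*(-243))) = 92236816/8181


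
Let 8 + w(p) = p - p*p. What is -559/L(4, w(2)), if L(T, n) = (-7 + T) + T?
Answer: -559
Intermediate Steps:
w(p) = -8 + p - p² (w(p) = -8 + (p - p*p) = -8 + (p - p²) = -8 + p - p²)
L(T, n) = -7 + 2*T
-559/L(4, w(2)) = -559/(-7 + 2*4) = -559/(-7 + 8) = -559/1 = -559*1 = -559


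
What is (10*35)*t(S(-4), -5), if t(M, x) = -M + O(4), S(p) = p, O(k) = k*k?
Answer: 7000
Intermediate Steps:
O(k) = k**2
t(M, x) = 16 - M (t(M, x) = -M + 4**2 = -M + 16 = 16 - M)
(10*35)*t(S(-4), -5) = (10*35)*(16 - 1*(-4)) = 350*(16 + 4) = 350*20 = 7000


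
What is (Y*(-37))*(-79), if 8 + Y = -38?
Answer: -134458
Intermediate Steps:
Y = -46 (Y = -8 - 38 = -46)
(Y*(-37))*(-79) = -46*(-37)*(-79) = 1702*(-79) = -134458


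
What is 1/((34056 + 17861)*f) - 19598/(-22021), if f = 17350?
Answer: 17653093522121/19835634858950 ≈ 0.88997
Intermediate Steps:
1/((34056 + 17861)*f) - 19598/(-22021) = 1/((34056 + 17861)*17350) - 19598/(-22021) = (1/17350)/51917 - 19598*(-1/22021) = (1/51917)*(1/17350) + 19598/22021 = 1/900759950 + 19598/22021 = 17653093522121/19835634858950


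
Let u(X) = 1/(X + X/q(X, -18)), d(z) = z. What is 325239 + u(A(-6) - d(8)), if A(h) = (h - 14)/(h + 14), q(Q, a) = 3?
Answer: 4553345/14 ≈ 3.2524e+5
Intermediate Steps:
A(h) = (-14 + h)/(14 + h)
u(X) = 3/(4*X) (u(X) = 1/(X + X/3) = 1/(4*X/3) = 3/(4*X))
325239 + u(A(-6) - d(8)) = 325239 + 3/(4*((-14 - 6)/(14 - 6) - 1*8)) = 325239 + 3/(4*(-20/8 - 8)) = 325239 + 3/(4*((1/8)*(-20) - 8)) = 325239 + 3/(4*(-5/2 - 8)) = 325239 + 3/(4*(-21/2)) = 325239 + (3/4)*(-2/21) = 325239 - 1/14 = 4553345/14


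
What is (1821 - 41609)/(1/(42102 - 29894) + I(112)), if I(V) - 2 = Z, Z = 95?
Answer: -485731904/1184177 ≈ -410.19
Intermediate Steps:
I(V) = 97 (I(V) = 2 + 95 = 97)
(1821 - 41609)/(1/(42102 - 29894) + I(112)) = (1821 - 41609)/(1/(42102 - 29894) + 97) = -39788/(1/12208 + 97) = -39788/1184177/12208 = -39788*12208/1184177 = -485731904/1184177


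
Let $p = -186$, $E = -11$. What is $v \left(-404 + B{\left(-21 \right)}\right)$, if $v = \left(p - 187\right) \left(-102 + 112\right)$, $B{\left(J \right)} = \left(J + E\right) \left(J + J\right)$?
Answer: $-3506200$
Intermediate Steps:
$B{\left(J \right)} = 2 J \left(-11 + J\right)$ ($B{\left(J \right)} = \left(J - 11\right) \left(J + J\right) = \left(-11 + J\right) 2 J = 2 J \left(-11 + J\right)$)
$v = -3730$ ($v = \left(-186 - 187\right) \left(-102 + 112\right) = \left(-373\right) 10 = -3730$)
$v \left(-404 + B{\left(-21 \right)}\right) = - 3730 \left(-404 + 2 \left(-21\right) \left(-11 - 21\right)\right) = - 3730 \left(-404 + 2 \left(-21\right) \left(-32\right)\right) = - 3730 \left(-404 + 1344\right) = \left(-3730\right) 940 = -3506200$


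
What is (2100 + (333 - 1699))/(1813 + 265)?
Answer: 367/1039 ≈ 0.35322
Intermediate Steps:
(2100 + (333 - 1699))/(1813 + 265) = (2100 - 1366)/2078 = 734*(1/2078) = 367/1039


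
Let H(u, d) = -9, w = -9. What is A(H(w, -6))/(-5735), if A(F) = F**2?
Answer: -81/5735 ≈ -0.014124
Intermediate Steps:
A(H(w, -6))/(-5735) = (-9)**2/(-5735) = 81*(-1/5735) = -81/5735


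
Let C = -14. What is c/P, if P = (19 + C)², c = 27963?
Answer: 27963/25 ≈ 1118.5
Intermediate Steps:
P = 25 (P = (19 - 14)² = 5² = 25)
c/P = 27963/25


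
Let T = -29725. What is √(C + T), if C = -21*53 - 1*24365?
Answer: I*√55203 ≈ 234.95*I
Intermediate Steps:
C = -25478 (C = -1113 - 24365 = -25478)
√(C + T) = √(-25478 - 29725) = √(-55203) = I*√55203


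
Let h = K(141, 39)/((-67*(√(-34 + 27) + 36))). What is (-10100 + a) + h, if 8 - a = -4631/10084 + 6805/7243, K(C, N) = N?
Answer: -64353051092237939/6376326406012 + 39*I*√7/87301 ≈ -10093.0 + 0.0011819*I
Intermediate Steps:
a = 549228009/73038412 (a = 8 - (-4631/10084 + 6805/7243) = 8 - 1*35079287/73038412 = 8 - 35079287/73038412 = 549228009/73038412 ≈ 7.5197)
h = 39/(-2412 - 67*I*√7) (h = 39/((-67*(√(-34 + 27) + 36))) = 39/((-67*(√(-7) + 36))) = 39/((-67*(I*√7 + 36))) = 39/((-67*(36 + I*√7))) = 39/(-2412 - 67*I*√7) ≈ -0.016082 + 0.0011819*I)
(-10100 + a) + h = (-10100 + 549228009/73038412) + (-1404/87301 + 39*I*√7/87301) = -737138733191/73038412 + (-1404/87301 + 39*I*√7/87301) = -64353051092237939/6376326406012 + 39*I*√7/87301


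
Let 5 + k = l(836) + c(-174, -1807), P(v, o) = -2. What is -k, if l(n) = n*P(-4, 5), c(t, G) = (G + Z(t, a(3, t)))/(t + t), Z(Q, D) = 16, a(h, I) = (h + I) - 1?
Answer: 193935/116 ≈ 1671.9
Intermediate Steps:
a(h, I) = -1 + I + h (a(h, I) = (I + h) - 1 = -1 + I + h)
c(t, G) = (16 + G)/(2*t) (c(t, G) = (G + 16)/(t + t) = (16 + G)/((2*t)) = (16 + G)*(1/(2*t)) = (16 + G)/(2*t))
l(n) = -2*n (l(n) = n*(-2) = -2*n)
k = -193935/116 (k = -5 + (-2*836 + (1/2)*(16 - 1807)/(-174)) = -5 + (-1672 + (1/2)*(-1/174)*(-1791)) = -5 + (-1672 + 597/116) = -5 - 193355/116 = -193935/116 ≈ -1671.9)
-k = -1*(-193935/116) = 193935/116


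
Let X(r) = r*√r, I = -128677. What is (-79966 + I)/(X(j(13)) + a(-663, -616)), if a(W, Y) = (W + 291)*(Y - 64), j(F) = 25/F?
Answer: -23190799643232/28116661843915 + 13561795*√13/5623332368783 ≈ -0.82480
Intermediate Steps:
a(W, Y) = (-64 + Y)*(291 + W) (a(W, Y) = (291 + W)*(-64 + Y) = (-64 + Y)*(291 + W))
X(r) = r^(3/2)
(-79966 + I)/(X(j(13)) + a(-663, -616)) = (-79966 - 128677)/((25/13)^(3/2) + (-18624 - 64*(-663) + 291*(-616) - 663*(-616))) = -208643/((25*(1/13))^(3/2) + (-18624 + 42432 - 179256 + 408408)) = -208643/((25/13)^(3/2) + 252960) = -208643/(125*√13/169 + 252960) = -208643/(252960 + 125*√13/169)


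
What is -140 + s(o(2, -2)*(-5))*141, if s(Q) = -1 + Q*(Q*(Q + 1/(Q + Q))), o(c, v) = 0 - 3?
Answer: 953303/2 ≈ 4.7665e+5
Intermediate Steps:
o(c, v) = -3
s(Q) = -1 + Q²*(Q + 1/(2*Q)) (s(Q) = -1 + Q*(Q*(Q + 1/(2*Q))) = -1 + Q²*(Q + 1/(2*Q)))
-140 + s(o(2, -2)*(-5))*141 = -140 + (-1 + (-3*(-5))³ + (-3*(-5))/2)*141 = -140 + (-1 + 15³ + (½)*15)*141 = -140 + (-1 + 3375 + 15/2)*141 = -140 + (6763/2)*141 = -140 + 953583/2 = 953303/2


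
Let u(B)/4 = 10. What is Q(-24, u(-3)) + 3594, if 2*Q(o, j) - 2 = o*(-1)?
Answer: 3607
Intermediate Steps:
u(B) = 40 (u(B) = 4*10 = 40)
Q(o, j) = 1 - o/2 (Q(o, j) = 1 + (o*(-1))/2 = 1 + (-o)/2 = 1 - o/2)
Q(-24, u(-3)) + 3594 = (1 - ½*(-24)) + 3594 = (1 + 12) + 3594 = 13 + 3594 = 3607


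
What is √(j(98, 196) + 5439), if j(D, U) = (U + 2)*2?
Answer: √5835 ≈ 76.387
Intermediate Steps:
j(D, U) = 4 + 2*U (j(D, U) = (2 + U)*2 = 4 + 2*U)
√(j(98, 196) + 5439) = √((4 + 2*196) + 5439) = √((4 + 392) + 5439) = √(396 + 5439) = √5835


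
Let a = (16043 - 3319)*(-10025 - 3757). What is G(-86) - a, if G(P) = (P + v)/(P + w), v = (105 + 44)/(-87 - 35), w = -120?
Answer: 4407202016817/25132 ≈ 1.7536e+8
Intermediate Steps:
v = -149/122 (v = 149/(-122) = 149*(-1/122) = -149/122 ≈ -1.2213)
G(P) = (-149/122 + P)/(-120 + P) (G(P) = (P - 149/122)/(P - 120) = (-149/122 + P)/(-120 + P))
a = -175362168 (a = 12724*(-13782) = -175362168)
G(-86) - a = (-149/122 - 86)/(-120 - 86) - 1*(-175362168) = -10641/122/(-206) + 175362168 = -1/206*(-10641/122) + 175362168 = 10641/25132 + 175362168 = 4407202016817/25132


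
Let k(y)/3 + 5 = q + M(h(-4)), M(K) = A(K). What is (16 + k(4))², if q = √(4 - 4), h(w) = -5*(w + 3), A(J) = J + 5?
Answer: 961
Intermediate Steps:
A(J) = 5 + J
h(w) = -15 - 5*w (h(w) = -5*(3 + w) = -15 - 5*w)
M(K) = 5 + K
q = 0 (q = √0 = 0)
k(y) = 15 (k(y) = -15 + 3*(0 + (5 + (-15 - 5*(-4)))) = -15 + 3*(0 + (5 + (-15 + 20))) = -15 + 3*(0 + (5 + 5)) = -15 + 3*(0 + 10) = -15 + 3*10 = -15 + 30 = 15)
(16 + k(4))² = (16 + 15)² = 31² = 961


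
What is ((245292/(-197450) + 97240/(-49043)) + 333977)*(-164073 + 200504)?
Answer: 58909810917673235907/4841770175 ≈ 1.2167e+10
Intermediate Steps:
((245292/(-197450) + 97240/(-49043)) + 333977)*(-164073 + 200504) = ((245292*(-1/197450) + 97240*(-1/49043)) + 333977)*36431 = ((-122646/98725 - 97240/49043) + 333977)*36431 = (-15614946778/4841770175 + 333977)*36431 = (1617024262789197/4841770175)*36431 = 58909810917673235907/4841770175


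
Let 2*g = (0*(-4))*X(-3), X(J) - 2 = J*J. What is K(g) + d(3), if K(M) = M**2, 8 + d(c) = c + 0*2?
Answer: -5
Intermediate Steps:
X(J) = 2 + J**2 (X(J) = 2 + J*J = 2 + J**2)
d(c) = -8 + c (d(c) = -8 + (c + 0*2) = -8 + (c + 0) = -8 + c)
g = 0 (g = ((0*(-4))*(2 + (-3)**2))/2 = (0*(2 + 9))/2 = (0*11)/2 = (1/2)*0 = 0)
K(g) + d(3) = 0**2 + (-8 + 3) = 0 - 5 = -5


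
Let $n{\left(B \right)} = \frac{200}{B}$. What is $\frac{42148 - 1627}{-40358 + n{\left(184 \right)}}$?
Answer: $- \frac{310661}{309403} \approx -1.0041$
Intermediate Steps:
$\frac{42148 - 1627}{-40358 + n{\left(184 \right)}} = \frac{42148 - 1627}{-40358 + \frac{200}{184}} = \frac{40521}{-40358 + 200 \cdot \frac{1}{184}} = \frac{40521}{-40358 + \frac{25}{23}} = \frac{40521}{- \frac{928209}{23}} = 40521 \left(- \frac{23}{928209}\right) = - \frac{310661}{309403}$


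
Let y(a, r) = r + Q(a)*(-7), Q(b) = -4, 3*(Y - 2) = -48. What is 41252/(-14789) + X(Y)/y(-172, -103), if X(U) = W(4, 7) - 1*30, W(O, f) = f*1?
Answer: -2753753/1109175 ≈ -2.4827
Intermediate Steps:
Y = -14 (Y = 2 + (⅓)*(-48) = 2 - 16 = -14)
W(O, f) = f
X(U) = -23 (X(U) = 7 - 1*30 = 7 - 30 = -23)
y(a, r) = 28 + r (y(a, r) = r - 4*(-7) = r + 28 = 28 + r)
41252/(-14789) + X(Y)/y(-172, -103) = 41252/(-14789) - 23/(28 - 103) = 41252*(-1/14789) - 23/(-75) = -41252/14789 - 23*(-1/75) = -41252/14789 + 23/75 = -2753753/1109175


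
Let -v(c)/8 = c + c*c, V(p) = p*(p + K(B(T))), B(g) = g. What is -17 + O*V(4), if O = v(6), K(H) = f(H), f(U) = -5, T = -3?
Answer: 1327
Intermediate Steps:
K(H) = -5
V(p) = p*(-5 + p) (V(p) = p*(p - 5) = p*(-5 + p))
v(c) = -8*c - 8*c² (v(c) = -8*(c + c*c) = -8*(c + c²) = -8*c - 8*c²)
O = -336 (O = -8*6*(1 + 6) = -8*6*7 = -336)
-17 + O*V(4) = -17 - 1344*(-5 + 4) = -17 - 1344*(-1) = -17 - 336*(-4) = -17 + 1344 = 1327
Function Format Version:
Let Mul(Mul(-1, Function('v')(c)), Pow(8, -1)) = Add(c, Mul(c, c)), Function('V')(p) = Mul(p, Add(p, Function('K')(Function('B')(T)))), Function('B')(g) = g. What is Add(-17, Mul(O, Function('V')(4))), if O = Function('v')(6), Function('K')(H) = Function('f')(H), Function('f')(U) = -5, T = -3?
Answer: 1327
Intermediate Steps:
Function('K')(H) = -5
Function('V')(p) = Mul(p, Add(-5, p)) (Function('V')(p) = Mul(p, Add(p, -5)) = Mul(p, Add(-5, p)))
Function('v')(c) = Add(Mul(-8, c), Mul(-8, Pow(c, 2))) (Function('v')(c) = Mul(-8, Add(c, Mul(c, c))) = Mul(-8, Add(c, Pow(c, 2))) = Add(Mul(-8, c), Mul(-8, Pow(c, 2))))
O = -336 (O = Mul(-8, 6, Add(1, 6)) = Mul(-8, 6, 7) = -336)
Add(-17, Mul(O, Function('V')(4))) = Add(-17, Mul(-336, Mul(4, Add(-5, 4)))) = Add(-17, Mul(-336, Mul(4, -1))) = Add(-17, Mul(-336, -4)) = Add(-17, 1344) = 1327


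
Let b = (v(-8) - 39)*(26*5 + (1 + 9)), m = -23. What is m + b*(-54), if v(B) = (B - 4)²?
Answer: -793823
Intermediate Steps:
v(B) = (-4 + B)²
b = 14700 (b = ((-4 - 8)² - 39)*(26*5 + (1 + 9)) = ((-12)² - 39)*(130 + 10) = (144 - 39)*140 = 105*140 = 14700)
m + b*(-54) = -23 + 14700*(-54) = -23 - 793800 = -793823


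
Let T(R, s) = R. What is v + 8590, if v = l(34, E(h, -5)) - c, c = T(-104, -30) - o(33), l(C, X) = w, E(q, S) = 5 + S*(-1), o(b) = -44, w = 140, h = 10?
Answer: 8790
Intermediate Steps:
E(q, S) = 5 - S
l(C, X) = 140
c = -60 (c = -104 - 1*(-44) = -104 + 44 = -60)
v = 200 (v = 140 - 1*(-60) = 140 + 60 = 200)
v + 8590 = 200 + 8590 = 8790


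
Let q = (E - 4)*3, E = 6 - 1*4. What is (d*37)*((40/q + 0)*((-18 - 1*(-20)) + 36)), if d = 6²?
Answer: -337440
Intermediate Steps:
E = 2 (E = 6 - 4 = 2)
d = 36
q = -6 (q = (2 - 4)*3 = -2*3 = -6)
(d*37)*((40/q + 0)*((-18 - 1*(-20)) + 36)) = (36*37)*((40/(-6) + 0)*((-18 - 1*(-20)) + 36)) = 1332*((40*(-⅙) + 0)*((-18 + 20) + 36)) = 1332*((-20/3 + 0)*(2 + 36)) = 1332*(-20/3*38) = 1332*(-760/3) = -337440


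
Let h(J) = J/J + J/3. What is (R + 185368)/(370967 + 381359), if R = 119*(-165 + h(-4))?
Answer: 248540/1128489 ≈ 0.22024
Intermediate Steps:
h(J) = 1 + J/3 (h(J) = 1 + J*(⅓) = 1 + J/3)
R = -59024/3 (R = 119*(-165 + (1 + (⅓)*(-4))) = 119*(-165 + (1 - 4/3)) = 119*(-165 - ⅓) = 119*(-496/3) = -59024/3 ≈ -19675.)
(R + 185368)/(370967 + 381359) = (-59024/3 + 185368)/(370967 + 381359) = (497080/3)/752326 = (497080/3)*(1/752326) = 248540/1128489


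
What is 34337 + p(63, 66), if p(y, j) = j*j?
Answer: 38693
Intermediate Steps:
p(y, j) = j**2
34337 + p(63, 66) = 34337 + 66**2 = 34337 + 4356 = 38693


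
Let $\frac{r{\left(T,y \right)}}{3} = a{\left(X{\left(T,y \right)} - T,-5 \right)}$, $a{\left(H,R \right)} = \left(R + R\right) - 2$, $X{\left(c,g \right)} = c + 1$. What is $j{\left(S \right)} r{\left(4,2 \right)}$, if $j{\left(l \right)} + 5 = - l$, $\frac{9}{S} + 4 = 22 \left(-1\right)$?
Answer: $\frac{2178}{13} \approx 167.54$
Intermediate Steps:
$S = - \frac{9}{26}$ ($S = \frac{9}{-4 + 22 \left(-1\right)} = \frac{9}{-4 - 22} = \frac{9}{-26} = 9 \left(- \frac{1}{26}\right) = - \frac{9}{26} \approx -0.34615$)
$X{\left(c,g \right)} = 1 + c$
$j{\left(l \right)} = -5 - l$
$a{\left(H,R \right)} = -2 + 2 R$ ($a{\left(H,R \right)} = 2 R - 2 = -2 + 2 R$)
$r{\left(T,y \right)} = -36$ ($r{\left(T,y \right)} = 3 \left(-2 + 2 \left(-5\right)\right) = 3 \left(-2 - 10\right) = 3 \left(-12\right) = -36$)
$j{\left(S \right)} r{\left(4,2 \right)} = \left(-5 - - \frac{9}{26}\right) \left(-36\right) = \left(-5 + \frac{9}{26}\right) \left(-36\right) = \left(- \frac{121}{26}\right) \left(-36\right) = \frac{2178}{13}$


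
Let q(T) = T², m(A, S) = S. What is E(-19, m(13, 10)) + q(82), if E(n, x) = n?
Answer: 6705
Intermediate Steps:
E(-19, m(13, 10)) + q(82) = -19 + 82² = -19 + 6724 = 6705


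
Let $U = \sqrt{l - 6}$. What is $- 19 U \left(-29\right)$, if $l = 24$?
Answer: $1653 \sqrt{2} \approx 2337.7$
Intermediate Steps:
$U = 3 \sqrt{2}$ ($U = \sqrt{24 - 6} = \sqrt{18} = 3 \sqrt{2} \approx 4.2426$)
$- 19 U \left(-29\right) = - 19 \cdot 3 \sqrt{2} \left(-29\right) = - 57 \sqrt{2} \left(-29\right) = 1653 \sqrt{2}$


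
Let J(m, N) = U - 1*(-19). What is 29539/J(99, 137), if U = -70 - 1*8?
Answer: -29539/59 ≈ -500.66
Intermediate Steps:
U = -78 (U = -70 - 8 = -78)
J(m, N) = -59 (J(m, N) = -78 - 1*(-19) = -78 + 19 = -59)
29539/J(99, 137) = 29539/(-59) = 29539*(-1/59) = -29539/59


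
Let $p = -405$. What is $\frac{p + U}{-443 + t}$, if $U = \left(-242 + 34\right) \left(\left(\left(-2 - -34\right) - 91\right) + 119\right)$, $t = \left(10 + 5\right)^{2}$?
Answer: $\frac{12885}{218} \approx 59.106$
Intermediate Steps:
$t = 225$ ($t = 15^{2} = 225$)
$U = -12480$ ($U = - 208 \left(\left(\left(-2 + 34\right) - 91\right) + 119\right) = - 208 \left(\left(32 - 91\right) + 119\right) = - 208 \left(-59 + 119\right) = \left(-208\right) 60 = -12480$)
$\frac{p + U}{-443 + t} = \frac{-405 - 12480}{-443 + 225} = - \frac{12885}{-218} = \left(-12885\right) \left(- \frac{1}{218}\right) = \frac{12885}{218}$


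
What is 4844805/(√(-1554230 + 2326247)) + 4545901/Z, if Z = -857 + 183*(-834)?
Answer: -4545901/153479 + 1614935*√772017/257339 ≈ 5484.3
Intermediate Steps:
Z = -153479 (Z = -857 - 152622 = -153479)
4844805/(√(-1554230 + 2326247)) + 4545901/Z = 4844805/(√(-1554230 + 2326247)) + 4545901/(-153479) = 4844805/(√772017) + 4545901*(-1/153479) = 4844805*(√772017/772017) - 4545901/153479 = 1614935*√772017/257339 - 4545901/153479 = -4545901/153479 + 1614935*√772017/257339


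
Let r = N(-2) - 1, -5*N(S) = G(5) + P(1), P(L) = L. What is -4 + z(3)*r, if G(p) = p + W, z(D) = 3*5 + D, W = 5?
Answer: -308/5 ≈ -61.600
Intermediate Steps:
z(D) = 15 + D
G(p) = 5 + p (G(p) = p + 5 = 5 + p)
N(S) = -11/5 (N(S) = -((5 + 5) + 1)/5 = -(10 + 1)/5 = -⅕*11 = -11/5)
r = -16/5 (r = -11/5 - 1 = -16/5 ≈ -3.2000)
-4 + z(3)*r = -4 + (15 + 3)*(-16/5) = -4 + 18*(-16/5) = -4 - 288/5 = -308/5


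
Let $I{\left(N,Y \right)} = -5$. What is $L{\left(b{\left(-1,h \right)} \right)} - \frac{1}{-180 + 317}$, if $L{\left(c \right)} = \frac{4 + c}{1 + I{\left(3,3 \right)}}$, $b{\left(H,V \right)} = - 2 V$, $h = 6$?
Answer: $\frac{273}{137} \approx 1.9927$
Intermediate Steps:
$L{\left(c \right)} = -1 - \frac{c}{4}$ ($L{\left(c \right)} = \frac{4 + c}{1 - 5} = \frac{4 + c}{-4} = \left(4 + c\right) \left(- \frac{1}{4}\right) = -1 - \frac{c}{4}$)
$L{\left(b{\left(-1,h \right)} \right)} - \frac{1}{-180 + 317} = \left(-1 - \frac{\left(-2\right) 6}{4}\right) - \frac{1}{-180 + 317} = \left(-1 - -3\right) - \frac{1}{137} = \left(-1 + 3\right) - \frac{1}{137} = 2 - \frac{1}{137} = \frac{273}{137}$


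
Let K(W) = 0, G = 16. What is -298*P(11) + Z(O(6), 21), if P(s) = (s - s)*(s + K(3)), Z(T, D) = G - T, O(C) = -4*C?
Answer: 40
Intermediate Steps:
Z(T, D) = 16 - T
P(s) = 0 (P(s) = (s - s)*(s + 0) = 0*s = 0)
-298*P(11) + Z(O(6), 21) = -298*0 + (16 - (-4)*6) = 0 + (16 - 1*(-24)) = 0 + (16 + 24) = 0 + 40 = 40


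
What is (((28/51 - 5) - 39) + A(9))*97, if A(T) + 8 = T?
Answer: -210005/51 ≈ -4117.7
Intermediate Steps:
A(T) = -8 + T
(((28/51 - 5) - 39) + A(9))*97 = (((28/51 - 5) - 39) + (-8 + 9))*97 = (((28*(1/51) - 5) - 39) + 1)*97 = (((28/51 - 5) - 39) + 1)*97 = ((-227/51 - 39) + 1)*97 = (-2216/51 + 1)*97 = -2165/51*97 = -210005/51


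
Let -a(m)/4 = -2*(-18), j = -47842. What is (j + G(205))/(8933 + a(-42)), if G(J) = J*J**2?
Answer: 8567283/8789 ≈ 974.77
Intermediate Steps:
a(m) = -144 (a(m) = -(-8)*(-18) = -4*36 = -144)
G(J) = J**3
(j + G(205))/(8933 + a(-42)) = (-47842 + 205**3)/(8933 - 144) = (-47842 + 8615125)/8789 = 8567283*(1/8789) = 8567283/8789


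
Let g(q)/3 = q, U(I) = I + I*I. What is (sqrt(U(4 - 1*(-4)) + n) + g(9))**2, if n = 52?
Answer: 853 + 108*sqrt(31) ≈ 1454.3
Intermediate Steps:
U(I) = I + I**2
g(q) = 3*q
(sqrt(U(4 - 1*(-4)) + n) + g(9))**2 = (sqrt((4 - 1*(-4))*(1 + (4 - 1*(-4))) + 52) + 3*9)**2 = (sqrt((4 + 4)*(1 + (4 + 4)) + 52) + 27)**2 = (sqrt(8*(1 + 8) + 52) + 27)**2 = (sqrt(8*9 + 52) + 27)**2 = (sqrt(72 + 52) + 27)**2 = (sqrt(124) + 27)**2 = (2*sqrt(31) + 27)**2 = (27 + 2*sqrt(31))**2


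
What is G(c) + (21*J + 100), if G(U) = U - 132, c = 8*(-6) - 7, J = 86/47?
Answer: -2283/47 ≈ -48.574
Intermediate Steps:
J = 86/47 (J = 86*(1/47) = 86/47 ≈ 1.8298)
c = -55 (c = -48 - 7 = -55)
G(U) = -132 + U
G(c) + (21*J + 100) = (-132 - 55) + (21*(86/47) + 100) = -187 + (1806/47 + 100) = -187 + 6506/47 = -2283/47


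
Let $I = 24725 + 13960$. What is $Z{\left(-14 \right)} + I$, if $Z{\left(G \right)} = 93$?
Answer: $38778$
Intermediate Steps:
$I = 38685$
$Z{\left(-14 \right)} + I = 93 + 38685 = 38778$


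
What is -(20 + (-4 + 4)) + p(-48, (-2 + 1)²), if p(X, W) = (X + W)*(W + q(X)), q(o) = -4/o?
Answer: -851/12 ≈ -70.917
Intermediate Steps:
p(X, W) = (W + X)*(W - 4/X) (p(X, W) = (X + W)*(W - 4/X) = (W + X)*(W - 4/X))
-(20 + (-4 + 4)) + p(-48, (-2 + 1)²) = -(20 + (-4 + 4)) + (-4 + ((-2 + 1)²)² + (-2 + 1)²*(-48) - 4*(-2 + 1)²/(-48)) = -(20 + 0) + (-4 + ((-1)²)² + (-1)²*(-48) - 4*(-1)²*(-1/48)) = -1*20 + (-4 + 1² + 1*(-48) - 4*1*(-1/48)) = -20 + (-4 + 1 - 48 + 1/12) = -20 - 611/12 = -851/12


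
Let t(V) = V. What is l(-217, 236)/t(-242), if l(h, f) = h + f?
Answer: -19/242 ≈ -0.078512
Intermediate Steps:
l(h, f) = f + h
l(-217, 236)/t(-242) = (236 - 217)/(-242) = 19*(-1/242) = -19/242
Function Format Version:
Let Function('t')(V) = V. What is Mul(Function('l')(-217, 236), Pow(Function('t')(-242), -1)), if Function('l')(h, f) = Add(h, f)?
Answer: Rational(-19, 242) ≈ -0.078512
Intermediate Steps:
Function('l')(h, f) = Add(f, h)
Mul(Function('l')(-217, 236), Pow(Function('t')(-242), -1)) = Mul(Add(236, -217), Pow(-242, -1)) = Mul(19, Rational(-1, 242)) = Rational(-19, 242)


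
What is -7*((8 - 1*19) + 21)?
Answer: -70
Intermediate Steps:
-7*((8 - 1*19) + 21) = -7*((8 - 19) + 21) = -7*(-11 + 21) = -7*10 = -70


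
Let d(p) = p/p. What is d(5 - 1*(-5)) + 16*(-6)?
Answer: -95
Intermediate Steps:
d(p) = 1
d(5 - 1*(-5)) + 16*(-6) = 1 + 16*(-6) = 1 - 96 = -95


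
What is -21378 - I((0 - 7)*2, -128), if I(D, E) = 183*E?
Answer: 2046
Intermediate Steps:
-21378 - I((0 - 7)*2, -128) = -21378 - 183*(-128) = -21378 - 1*(-23424) = -21378 + 23424 = 2046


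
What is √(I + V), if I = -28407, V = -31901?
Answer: 2*I*√15077 ≈ 245.58*I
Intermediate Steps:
√(I + V) = √(-28407 - 31901) = √(-60308) = 2*I*√15077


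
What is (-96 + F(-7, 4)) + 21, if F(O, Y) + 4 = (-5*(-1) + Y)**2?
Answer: 2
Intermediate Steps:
F(O, Y) = -4 + (5 + Y)**2 (F(O, Y) = -4 + (-5*(-1) + Y)**2 = -4 + (5 + Y)**2)
(-96 + F(-7, 4)) + 21 = (-96 + (-4 + (5 + 4)**2)) + 21 = (-96 + (-4 + 9**2)) + 21 = (-96 + (-4 + 81)) + 21 = (-96 + 77) + 21 = -19 + 21 = 2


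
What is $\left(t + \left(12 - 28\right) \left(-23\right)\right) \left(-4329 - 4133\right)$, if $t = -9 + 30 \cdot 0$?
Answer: $-3037858$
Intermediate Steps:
$t = -9$ ($t = -9 + 0 = -9$)
$\left(t + \left(12 - 28\right) \left(-23\right)\right) \left(-4329 - 4133\right) = \left(-9 + \left(12 - 28\right) \left(-23\right)\right) \left(-4329 - 4133\right) = \left(-9 - -368\right) \left(-8462\right) = \left(-9 + 368\right) \left(-8462\right) = 359 \left(-8462\right) = -3037858$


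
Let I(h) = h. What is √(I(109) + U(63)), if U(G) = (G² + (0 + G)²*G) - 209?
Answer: 2*√63479 ≈ 503.90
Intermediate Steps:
U(G) = -209 + G² + G³ (U(G) = (G² + G²*G) - 209 = (G² + G³) - 209 = -209 + G² + G³)
√(I(109) + U(63)) = √(109 + (-209 + 63² + 63³)) = √(109 + (-209 + 3969 + 250047)) = √(109 + 253807) = √253916 = 2*√63479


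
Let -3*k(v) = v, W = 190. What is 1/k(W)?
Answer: -3/190 ≈ -0.015789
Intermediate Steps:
k(v) = -v/3
1/k(W) = 1/(-1/3*190) = 1/(-190/3) = -3/190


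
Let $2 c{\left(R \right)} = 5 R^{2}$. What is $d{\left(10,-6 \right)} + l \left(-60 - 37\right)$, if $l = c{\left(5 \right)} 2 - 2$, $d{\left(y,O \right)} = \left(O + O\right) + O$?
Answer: $-11949$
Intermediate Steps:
$c{\left(R \right)} = \frac{5 R^{2}}{2}$
$d{\left(y,O \right)} = 3 O$ ($d{\left(y,O \right)} = 2 O + O = 3 O$)
$l = 123$ ($l = \frac{5 \cdot 5^{2}}{2} \cdot 2 - 2 = \frac{5}{2} \cdot 25 \cdot 2 - 2 = \frac{125}{2} \cdot 2 - 2 = 125 - 2 = 123$)
$d{\left(10,-6 \right)} + l \left(-60 - 37\right) = 3 \left(-6\right) + 123 \left(-60 - 37\right) = -18 + 123 \left(-97\right) = -18 - 11931 = -11949$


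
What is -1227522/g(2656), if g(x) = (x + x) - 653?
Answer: -409174/1553 ≈ -263.47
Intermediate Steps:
g(x) = -653 + 2*x (g(x) = 2*x - 653 = -653 + 2*x)
-1227522/g(2656) = -1227522/(-653 + 2*2656) = -1227522/(-653 + 5312) = -1227522/4659 = -1227522*1/4659 = -409174/1553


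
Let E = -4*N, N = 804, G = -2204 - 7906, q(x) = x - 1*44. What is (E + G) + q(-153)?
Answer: -13523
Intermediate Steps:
q(x) = -44 + x (q(x) = x - 44 = -44 + x)
G = -10110
E = -3216 (E = -4*804 = -3216)
(E + G) + q(-153) = (-3216 - 10110) + (-44 - 153) = -13326 - 197 = -13523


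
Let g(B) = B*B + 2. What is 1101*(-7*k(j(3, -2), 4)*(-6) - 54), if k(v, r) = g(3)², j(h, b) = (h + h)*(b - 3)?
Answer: 5535828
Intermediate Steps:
g(B) = 2 + B² (g(B) = B² + 2 = 2 + B²)
j(h, b) = 2*h*(-3 + b) (j(h, b) = (2*h)*(-3 + b) = 2*h*(-3 + b))
k(v, r) = 121 (k(v, r) = (2 + 3²)² = (2 + 9)² = 11² = 121)
1101*(-7*k(j(3, -2), 4)*(-6) - 54) = 1101*(-7*121*(-6) - 54) = 1101*(-847*(-6) - 54) = 1101*(5082 - 54) = 1101*5028 = 5535828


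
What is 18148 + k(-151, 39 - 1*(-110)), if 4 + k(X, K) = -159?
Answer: 17985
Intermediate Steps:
k(X, K) = -163 (k(X, K) = -4 - 159 = -163)
18148 + k(-151, 39 - 1*(-110)) = 18148 - 163 = 17985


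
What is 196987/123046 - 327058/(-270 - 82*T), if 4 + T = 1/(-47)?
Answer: -67531294925/12339756 ≈ -5472.7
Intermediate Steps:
T = -189/47 (T = -4 + 1/(-47) = -4 - 1/47 = -189/47 ≈ -4.0213)
196987/123046 - 327058/(-270 - 82*T) = 196987/123046 - 327058/(-270 - 82*(-189/47)) = 196987*(1/123046) - 327058/(-270 + 15498/47) = 28141/17578 - 327058/2808/47 = 28141/17578 - 327058*47/2808 = 28141/17578 - 7685863/1404 = -67531294925/12339756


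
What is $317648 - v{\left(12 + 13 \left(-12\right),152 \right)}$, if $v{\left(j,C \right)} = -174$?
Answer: $317822$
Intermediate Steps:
$317648 - v{\left(12 + 13 \left(-12\right),152 \right)} = 317648 - -174 = 317648 + 174 = 317822$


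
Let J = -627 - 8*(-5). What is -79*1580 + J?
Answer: -125407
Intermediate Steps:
J = -587 (J = -627 + 40 = -587)
-79*1580 + J = -79*1580 - 587 = -124820 - 587 = -125407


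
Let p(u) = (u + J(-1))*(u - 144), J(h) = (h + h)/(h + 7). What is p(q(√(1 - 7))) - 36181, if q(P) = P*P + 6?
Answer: -36133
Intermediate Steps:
J(h) = 2*h/(7 + h) (J(h) = (2*h)/(7 + h) = 2*h/(7 + h))
q(P) = 6 + P² (q(P) = P² + 6 = 6 + P²)
p(u) = (-144 + u)*(-⅓ + u) (p(u) = (u + 2*(-1)/(7 - 1))*(u - 144) = (u + 2*(-1)/6)*(-144 + u) = (u + 2*(-1)*(⅙))*(-144 + u) = (u - ⅓)*(-144 + u) = (-⅓ + u)*(-144 + u) = (-144 + u)*(-⅓ + u))
p(q(√(1 - 7))) - 36181 = (48 + (6 + (√(1 - 7))²)² - 433*(6 + (√(1 - 7))²)/3) - 36181 = (48 + (6 + (√(-6))²)² - 433*(6 + (√(-6))²)/3) - 36181 = (48 + (6 + (I*√6)²)² - 433*(6 + (I*√6)²)/3) - 36181 = (48 + (6 - 6)² - 433*(6 - 6)/3) - 36181 = (48 + 0² - 433/3*0) - 36181 = (48 + 0 + 0) - 36181 = 48 - 36181 = -36133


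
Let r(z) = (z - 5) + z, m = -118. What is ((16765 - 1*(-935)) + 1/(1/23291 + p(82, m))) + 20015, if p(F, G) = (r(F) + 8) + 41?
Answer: 182711434526/4844529 ≈ 37715.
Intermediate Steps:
r(z) = -5 + 2*z (r(z) = (-5 + z) + z = -5 + 2*z)
p(F, G) = 44 + 2*F (p(F, G) = ((-5 + 2*F) + 8) + 41 = (3 + 2*F) + 41 = 44 + 2*F)
((16765 - 1*(-935)) + 1/(1/23291 + p(82, m))) + 20015 = ((16765 - 1*(-935)) + 1/(1/23291 + (44 + 2*82))) + 20015 = ((16765 + 935) + 1/(1/23291 + (44 + 164))) + 20015 = (17700 + 1/(1/23291 + 208)) + 20015 = (17700 + 1/(4844529/23291)) + 20015 = (17700 + 23291/4844529) + 20015 = 85748186591/4844529 + 20015 = 182711434526/4844529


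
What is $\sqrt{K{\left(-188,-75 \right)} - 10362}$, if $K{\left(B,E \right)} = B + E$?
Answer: $25 i \sqrt{17} \approx 103.08 i$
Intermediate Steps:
$\sqrt{K{\left(-188,-75 \right)} - 10362} = \sqrt{\left(-188 - 75\right) - 10362} = \sqrt{-263 - 10362} = \sqrt{-10625} = 25 i \sqrt{17}$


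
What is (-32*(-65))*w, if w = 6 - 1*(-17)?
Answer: 47840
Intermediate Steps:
w = 23 (w = 6 + 17 = 23)
(-32*(-65))*w = -32*(-65)*23 = 2080*23 = 47840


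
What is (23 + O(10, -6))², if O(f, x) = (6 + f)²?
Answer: 77841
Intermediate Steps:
(23 + O(10, -6))² = (23 + (6 + 10)²)² = (23 + 16²)² = (23 + 256)² = 279² = 77841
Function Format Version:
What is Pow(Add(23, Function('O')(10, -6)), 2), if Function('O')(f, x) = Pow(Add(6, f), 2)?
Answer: 77841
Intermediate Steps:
Pow(Add(23, Function('O')(10, -6)), 2) = Pow(Add(23, Pow(Add(6, 10), 2)), 2) = Pow(Add(23, Pow(16, 2)), 2) = Pow(Add(23, 256), 2) = Pow(279, 2) = 77841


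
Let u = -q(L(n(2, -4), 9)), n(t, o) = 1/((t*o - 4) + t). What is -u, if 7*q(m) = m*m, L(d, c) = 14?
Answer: 28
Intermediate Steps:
n(t, o) = 1/(-4 + t + o*t) (n(t, o) = 1/((o*t - 4) + t) = 1/((-4 + o*t) + t) = 1/(-4 + t + o*t))
q(m) = m²/7 (q(m) = (m*m)/7 = m²/7)
u = -28 (u = -14²/7 = -196/7 = -1*28 = -28)
-u = -1*(-28) = 28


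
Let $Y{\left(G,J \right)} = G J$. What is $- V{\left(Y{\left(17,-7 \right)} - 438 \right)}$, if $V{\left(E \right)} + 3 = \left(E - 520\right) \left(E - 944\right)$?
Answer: $-1616574$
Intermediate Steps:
$V{\left(E \right)} = -3 + \left(-944 + E\right) \left(-520 + E\right)$ ($V{\left(E \right)} = -3 + \left(E - 520\right) \left(E - 944\right) = -3 + \left(-520 + E\right) \left(-944 + E\right) = -3 + \left(-944 + E\right) \left(-520 + E\right)$)
$- V{\left(Y{\left(17,-7 \right)} - 438 \right)} = - (490877 + \left(17 \left(-7\right) - 438\right)^{2} - 1464 \left(17 \left(-7\right) - 438\right)) = - (490877 + \left(-119 - 438\right)^{2} - 1464 \left(-119 - 438\right)) = - (490877 + \left(-557\right)^{2} - -815448) = - (490877 + 310249 + 815448) = \left(-1\right) 1616574 = -1616574$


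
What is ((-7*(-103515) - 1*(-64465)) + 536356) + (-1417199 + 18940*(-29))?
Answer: -641033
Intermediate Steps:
((-7*(-103515) - 1*(-64465)) + 536356) + (-1417199 + 18940*(-29)) = ((724605 + 64465) + 536356) + (-1417199 - 549260) = (789070 + 536356) - 1966459 = 1325426 - 1966459 = -641033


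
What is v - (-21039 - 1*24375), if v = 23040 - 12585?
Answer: 55869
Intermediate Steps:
v = 10455
v - (-21039 - 1*24375) = 10455 - (-21039 - 1*24375) = 10455 - (-21039 - 24375) = 10455 - 1*(-45414) = 10455 + 45414 = 55869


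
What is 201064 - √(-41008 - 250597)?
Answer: 201064 - I*√291605 ≈ 2.0106e+5 - 540.0*I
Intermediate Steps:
201064 - √(-41008 - 250597) = 201064 - √(-291605) = 201064 - I*√291605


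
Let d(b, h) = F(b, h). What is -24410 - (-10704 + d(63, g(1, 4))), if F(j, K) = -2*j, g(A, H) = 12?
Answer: -13580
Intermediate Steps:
d(b, h) = -2*b
-24410 - (-10704 + d(63, g(1, 4))) = -24410 - (-10704 - 2*63) = -24410 - (-10704 - 126) = -24410 - 1*(-10830) = -24410 + 10830 = -13580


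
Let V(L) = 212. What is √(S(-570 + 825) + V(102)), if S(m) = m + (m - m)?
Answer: √467 ≈ 21.610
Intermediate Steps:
S(m) = m (S(m) = m + 0 = m)
√(S(-570 + 825) + V(102)) = √((-570 + 825) + 212) = √(255 + 212) = √467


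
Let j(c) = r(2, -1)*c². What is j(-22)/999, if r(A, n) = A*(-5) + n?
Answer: -5324/999 ≈ -5.3293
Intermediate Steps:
r(A, n) = n - 5*A (r(A, n) = -5*A + n = n - 5*A)
j(c) = -11*c² (j(c) = (-1 - 5*2)*c² = (-1 - 10)*c² = -11*c²)
j(-22)/999 = -11*(-22)²/999 = -11*484*(1/999) = -5324*1/999 = -5324/999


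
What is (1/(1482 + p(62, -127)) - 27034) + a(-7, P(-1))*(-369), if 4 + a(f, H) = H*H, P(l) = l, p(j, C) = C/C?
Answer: -38449740/1483 ≈ -25927.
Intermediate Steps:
p(j, C) = 1
a(f, H) = -4 + H**2 (a(f, H) = -4 + H*H = -4 + H**2)
(1/(1482 + p(62, -127)) - 27034) + a(-7, P(-1))*(-369) = (1/(1482 + 1) - 27034) + (-4 + (-1)**2)*(-369) = (1/1483 - 27034) + (-4 + 1)*(-369) = (1/1483 - 27034) - 3*(-369) = -40091421/1483 + 1107 = -38449740/1483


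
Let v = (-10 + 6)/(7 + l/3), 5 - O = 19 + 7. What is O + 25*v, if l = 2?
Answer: -783/23 ≈ -34.043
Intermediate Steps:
O = -21 (O = 5 - (19 + 7) = 5 - 1*26 = 5 - 26 = -21)
v = -12/23 (v = (-10 + 6)/(7 + 2/3) = -4/(7 + 2*(⅓)) = -4/(7 + ⅔) = -4/23/3 = -4*3/23 = -12/23 ≈ -0.52174)
O + 25*v = -21 + 25*(-12/23) = -21 - 300/23 = -783/23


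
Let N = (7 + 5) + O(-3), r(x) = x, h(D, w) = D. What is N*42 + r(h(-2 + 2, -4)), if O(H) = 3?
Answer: 630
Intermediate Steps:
N = 15 (N = (7 + 5) + 3 = 12 + 3 = 15)
N*42 + r(h(-2 + 2, -4)) = 15*42 + (-2 + 2) = 630 + 0 = 630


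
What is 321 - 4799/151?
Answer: 43672/151 ≈ 289.22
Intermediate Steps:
321 - 4799/151 = 43672/151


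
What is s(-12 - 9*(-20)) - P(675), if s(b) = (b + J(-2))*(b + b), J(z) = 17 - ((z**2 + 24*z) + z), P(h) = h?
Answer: 76941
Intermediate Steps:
J(z) = 17 - z**2 - 25*z (J(z) = 17 - (z**2 + 25*z) = 17 + (-z**2 - 25*z) = 17 - z**2 - 25*z)
s(b) = 2*b*(63 + b) (s(b) = (b + (17 - 1*(-2)**2 - 25*(-2)))*(b + b) = (b + (17 - 1*4 + 50))*(2*b) = (b + (17 - 4 + 50))*(2*b) = (b + 63)*(2*b) = (63 + b)*(2*b) = 2*b*(63 + b))
s(-12 - 9*(-20)) - P(675) = 2*(-12 - 9*(-20))*(63 + (-12 - 9*(-20))) - 1*675 = 2*(-12 + 180)*(63 + (-12 + 180)) - 675 = 2*168*(63 + 168) - 675 = 2*168*231 - 675 = 77616 - 675 = 76941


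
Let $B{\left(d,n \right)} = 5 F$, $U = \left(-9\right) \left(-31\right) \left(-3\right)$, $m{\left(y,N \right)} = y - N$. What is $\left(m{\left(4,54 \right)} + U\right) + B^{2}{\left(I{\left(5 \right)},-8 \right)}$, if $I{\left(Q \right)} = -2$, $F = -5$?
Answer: $-262$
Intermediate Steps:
$U = -837$ ($U = 279 \left(-3\right) = -837$)
$B{\left(d,n \right)} = -25$ ($B{\left(d,n \right)} = 5 \left(-5\right) = -25$)
$\left(m{\left(4,54 \right)} + U\right) + B^{2}{\left(I{\left(5 \right)},-8 \right)} = \left(\left(4 - 54\right) - 837\right) + \left(-25\right)^{2} = \left(\left(4 - 54\right) - 837\right) + 625 = \left(-50 - 837\right) + 625 = -887 + 625 = -262$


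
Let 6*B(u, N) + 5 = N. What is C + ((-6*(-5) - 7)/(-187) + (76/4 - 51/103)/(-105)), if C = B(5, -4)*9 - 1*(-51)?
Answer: 150470041/4044810 ≈ 37.201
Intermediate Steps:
B(u, N) = -5/6 + N/6
C = 75/2 (C = (-5/6 + (1/6)*(-4))*9 - 1*(-51) = (-5/6 - 2/3)*9 + 51 = -3/2*9 + 51 = -27/2 + 51 = 75/2 ≈ 37.500)
C + ((-6*(-5) - 7)/(-187) + (76/4 - 51/103)/(-105)) = 75/2 + ((-6*(-5) - 7)/(-187) + (76/4 - 51/103)/(-105)) = 75/2 + ((30 - 7)*(-1/187) + (76*(1/4) - 51*1/103)*(-1/105)) = 75/2 + (23*(-1/187) + (19 - 51/103)*(-1/105)) = 75/2 + (-23/187 + (1906/103)*(-1/105)) = 75/2 + (-23/187 - 1906/10815) = 75/2 - 605167/2022405 = 150470041/4044810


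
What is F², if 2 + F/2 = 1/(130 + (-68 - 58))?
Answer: 49/4 ≈ 12.250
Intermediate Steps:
F = -7/2 (F = -4 + 2/(130 + (-68 - 58)) = -4 + 2/(130 - 126) = -4 + 2/4 = -4 + 2*(¼) = -4 + ½ = -7/2 ≈ -3.5000)
F² = (-7/2)² = 49/4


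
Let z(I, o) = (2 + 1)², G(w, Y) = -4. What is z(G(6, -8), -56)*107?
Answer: 963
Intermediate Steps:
z(I, o) = 9 (z(I, o) = 3² = 9)
z(G(6, -8), -56)*107 = 9*107 = 963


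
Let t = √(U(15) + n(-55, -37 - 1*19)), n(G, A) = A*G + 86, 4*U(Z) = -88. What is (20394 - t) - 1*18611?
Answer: 1783 - 2*√786 ≈ 1726.9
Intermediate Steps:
U(Z) = -22 (U(Z) = (¼)*(-88) = -22)
n(G, A) = 86 + A*G
t = 2*√786 (t = √(-22 + (86 + (-37 - 1*19)*(-55))) = √(-22 + (86 + (-37 - 19)*(-55))) = √(-22 + (86 - 56*(-55))) = √(-22 + (86 + 3080)) = √(-22 + 3166) = √3144 = 2*√786 ≈ 56.071)
(20394 - t) - 1*18611 = (20394 - 2*√786) - 1*18611 = (20394 - 2*√786) - 18611 = 1783 - 2*√786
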